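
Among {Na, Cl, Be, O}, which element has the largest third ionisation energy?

Be

The third ionization energy removes an electron from the +2 ion. For each element: Na²⁺ is already 1 electron into the core; Cl²⁺ still has 5 valence electrons; Be²⁺ is the bare [He] core; O²⁺ still has 4 valence electrons.
Core electrons are held far more tightly than valence electrons, so Na and Be top the IE_3 order.
Valence configurations: Cl²⁺ [Ne]3s²3p³, O²⁺ [He]2s²2p².
Tabulated IE_3 (kJ/mol): Na 6910, Cl 3822, Be 14849, O 5300.
Putting it together, IE_3: Cl < O < Na < Be.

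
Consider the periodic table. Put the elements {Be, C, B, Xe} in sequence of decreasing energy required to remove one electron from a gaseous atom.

Xe > C > Be > B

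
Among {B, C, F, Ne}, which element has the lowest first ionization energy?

B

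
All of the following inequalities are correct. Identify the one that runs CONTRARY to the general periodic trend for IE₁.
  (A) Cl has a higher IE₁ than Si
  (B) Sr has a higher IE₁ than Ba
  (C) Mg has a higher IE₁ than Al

(C)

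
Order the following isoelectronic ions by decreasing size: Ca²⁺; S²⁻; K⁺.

All of these have 18 electrons, so size is governed by nuclear charge alone: the more protons, the stronger the pull on the same electron cloud, and the smaller the ion.
Nuclear charges: Ca²⁺ (Z=20), K⁺ (Z=19), S²⁻ (Z=16).
Largest to smallest: S²⁻ > K⁺ > Ca²⁺.

S²⁻, K⁺, Ca²⁺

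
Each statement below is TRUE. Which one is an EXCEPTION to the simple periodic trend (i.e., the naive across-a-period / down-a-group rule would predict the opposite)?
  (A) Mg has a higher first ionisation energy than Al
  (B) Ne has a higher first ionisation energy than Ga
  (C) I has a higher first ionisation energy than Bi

(A)

The general trend: first ionisation energy increases across a period and decreases down a group.
(A) Mg (period 3, group 2) vs Al (period 3, group 13): the stated order contradicts the simple trend.
(B) Ne (period 2, group 18) vs Ga (period 4, group 13): the stated order agrees with the simple trend.
(C) I (period 5, group 17) vs Bi (period 6, group 15): the stated order agrees with the simple trend.
The exception is (A): Al's single 3p electron is easier to remove than one from Mg's filled 3s².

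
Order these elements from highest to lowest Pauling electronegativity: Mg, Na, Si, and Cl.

Cl, Si, Mg, Na

Na is in period 3, group 1; Mg is in period 3, group 2; Si is in period 3, group 14; Cl is in period 3, group 17.
Smaller atoms with higher effective nuclear charge are more electronegative.
All lie in period 3, so electronegativity increases left to right.
So from highest to lowest: Cl > Si > Mg > Na.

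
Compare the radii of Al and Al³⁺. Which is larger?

Al

Forming Al³⁺ removes 3 electrons from Al. Fewer electrons for the same nuclear charge means less shielding and a higher Z_eff on the remaining electrons, and for main-group metals the entire outer shell is lost.
A cation is smaller than its parent atom: Al³⁺ < Al.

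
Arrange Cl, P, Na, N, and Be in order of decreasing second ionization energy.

After 1 electron has been removed, what remains? Cl⁺ still has 6 valence electrons; P⁺ still has 4 valence electrons; Na⁺ is the bare [Ne] core; N⁺ still has 4 valence electrons; Be⁺ still has 1 valence electron.
Breaking into a closed-shell core is much more expensive than removing a leftover valence electron — Na has the largest IE_2 here.
Valence configurations: Cl⁺ [Ne]3s²3p⁴, P⁺ [Ne]3s²3p², N⁺ [He]2s²2p², Be⁺ [He]2s¹.
Tabulated IE_2 (kJ/mol): Cl 2298, P 1907, Na 4562, N 2856, Be 1757.
Overall IE_2 order: Be < P < Cl < N < Na.

Na, N, Cl, P, Be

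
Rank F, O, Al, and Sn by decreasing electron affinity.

O is in period 2, group 16; F is in period 2, group 17; Al is in period 3, group 13; Sn is in period 5, group 14.
Adding an electron releases more energy for atoms nearer the top right (short of the noble gases).
These span different periods and groups, so the two trends combine.
Sn > Al: period and group pull opposite ways; the across-period shift dominates (107 vs 42 kJ/mol).
O > Sn: both effects reinforce here, so O is clearly the higher of the two.
F > O: both are in period 2; the period trend gives F the larger value.
Approximate values (kJ/mol): O 141, F 328, Al 42, Sn 107.
So from highest to lowest: F > O > Sn > Al.

F > O > Sn > Al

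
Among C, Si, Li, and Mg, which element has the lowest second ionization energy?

The second ionization energy removes an electron from the +1 ion. For each element: C⁺ still has 3 valence electrons; Si⁺ still has 3 valence electrons; Li⁺ is the bare [He] core; Mg⁺ still has 1 valence electron.
Breaking into a closed-shell core is much more expensive than removing a leftover valence electron — Li has the largest IE_2 here.
Valence configurations: C⁺ [He]2s²2p¹, Si⁺ [Ne]3s²3p¹, Mg⁺ [Ne]3s¹.
The numbers (kJ/mol): C 2353, Si 1577, Li 7298, Mg 1451.
Overall IE_2 order: Mg < Si < C < Li.

Mg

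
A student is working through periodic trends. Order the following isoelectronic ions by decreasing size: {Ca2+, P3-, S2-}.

All of these have 18 electrons, so size is governed by nuclear charge alone: the more protons, the stronger the pull on the same electron cloud, and the smaller the ion.
Nuclear charges: Ca2+ (Z=20), S2- (Z=16), P3- (Z=15).
Largest to smallest: P3- > S2- > Ca2+.

P3-, S2-, Ca2+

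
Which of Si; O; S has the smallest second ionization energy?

IE_2 is the cost of taking one more electron from the +1 cation: Si⁺ still has 3 valence electrons; O⁺ still has 5 valence electrons; S⁺ still has 5 valence electrons.
All are still removing valence electrons, so compare the +1 ions as you would atoms: IE_2 generally rises across a period (higher Z_eff) and falls down a group (larger shell), subject to the usual subshell exceptions.
Valence configurations: Si⁺ [Ne]3s²3p¹, O⁺ [He]2s²2p³, S⁺ [Ne]3s²3p³.
Tabulated IE_2 (kJ/mol): Si 1577, O 3388, S 2252.
Hence IE_2: Si < S < O.

Si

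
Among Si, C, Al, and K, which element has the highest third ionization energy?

C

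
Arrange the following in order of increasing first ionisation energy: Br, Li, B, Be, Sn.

Li is in period 2, group 1; Be is in period 2, group 2; B is in period 2, group 13; Br is in period 4, group 17; Sn is in period 5, group 14.
Across a period the outer electron is held more tightly (higher IE₁); down a group it sits in a higher shell, more shielded, and comes off more easily.
Neither a single period nor a single group — weigh both effects.
Sn > Li: period and group pull opposite ways; the across-period shift dominates (709 vs 520 kJ/mol).
B > Sn: the two effects oppose for this pair; the down-group effect wins (801 vs 709 kJ/mol).
Be > B: this pair runs against the simple trend — see the exception note.
Br > Be: the two effects oppose for this pair; the across-period effect wins (1140 vs 900 kJ/mol).
Note the exception: Be has a higher first ionization energy than B, contrary to the simple trend — removing B's lone 2p electron is easier than breaking Be's filled 2s².
For reference (kJ/mol): Li 520, Be 900, B 801, Br 1140, Sn 709.
So from lowest to highest: Li < Sn < B < Be < Br.

Li < Sn < B < Be < Br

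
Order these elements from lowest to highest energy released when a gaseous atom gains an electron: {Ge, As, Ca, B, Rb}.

Ca < B < Rb < As < Ge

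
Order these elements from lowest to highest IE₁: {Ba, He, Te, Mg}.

Ba < Mg < Te < He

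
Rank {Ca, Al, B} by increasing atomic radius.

B is in period 2, group 13; Al is in period 3, group 13; Ca is in period 4, group 2.
Atomic radius shrinks across a period as nuclear charge pulls the same shell inward, and grows down a group as new shells are added.
These span different periods and groups, so the two trends combine.
Al > B: Al sits below B in group 13, so the down-group effect alone puts Al larger.
Ca > Al: relative to Al, both the across-period and down-group shifts push Ca's atomic radius up.
Approximate values (pm): B 85, Al 126, Ca 171.
So from smallest to largest: B < Al < Ca.

B < Al < Ca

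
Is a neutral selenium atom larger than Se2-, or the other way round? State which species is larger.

Se2-

Forming Se2- adds 2 electrons to Se. More electron–electron repulsion in the same shell, with unchanged nuclear charge, lets the cloud expand.
An anion is larger than its parent atom: Se2- > Se.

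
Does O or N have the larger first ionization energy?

N

Across a period the outer electron is held more tightly (higher IE₁); down a group it sits in a higher shell, more shielded, and comes off more easily.
All lie in period 2; the across-period trend (first ionization energy increases left to right) applies, with the exception below.
Note the exception: N has a higher first ionization energy than O, contrary to the simple trend — pairing an electron in O's 2p⁴ costs repulsion energy, so O ionizes more easily than half-filled N (2p³).
Approximate values (kJ/mol): N 1402, O 1314.
So N has the larger first ionization energy (N > O).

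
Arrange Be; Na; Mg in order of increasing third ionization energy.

Na < Mg < Be

After 2 electrons have been removed, what remains? Be²⁺ is the bare [He] core; Na²⁺ is already 1 electron into the core; Mg²⁺ is the bare [Ne] core.
All of these are removing an electron from a noble-gas core or deeper; the smaller core (lower principal quantum number) is held far more tightly, and within a period the higher nuclear charge binds the same core more tightly.
The numbers (kJ/mol): Be 14849, Na 6910, Mg 7733.
Putting it together, IE_3: Na < Mg < Be.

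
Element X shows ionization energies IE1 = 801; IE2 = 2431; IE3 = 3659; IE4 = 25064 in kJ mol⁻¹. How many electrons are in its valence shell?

3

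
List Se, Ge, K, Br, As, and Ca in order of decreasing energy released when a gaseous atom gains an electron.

K is in period 4, group 1; Ca is in period 4, group 2; Ge is in period 4, group 14; As is in period 4, group 15; Se is in period 4, group 16; Br is in period 4, group 17.
EA tends to increase across a period and decrease down a group, though the pattern is less regular than for IE or radius.
All lie in period 4; the across-period trend (electron affinity increases left to right) applies, with the exception below.
Note the exception: K has a higher electron affinity than Ca, contrary to the simple trend — adding an electron to Ca (ns²) has to open a new, higher-energy np subshell, which is unfavourable.
Note the exception: Ge has a higher electron affinity than As, contrary to the simple trend — adding an electron to As's half-filled 4p³ is unfavourable, so Ge (4p²) has the more exothermic EA.
For reference (kJ/mol): K 48, Ca 2, Ge 119, As 78, Se 195, Br 325.
So from highest to lowest: Br > Se > Ge > As > K > Ca.

Br > Se > Ge > As > K > Ca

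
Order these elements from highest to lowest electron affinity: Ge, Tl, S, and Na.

Na is in period 3, group 1; S is in period 3, group 16; Ge is in period 4, group 14; Tl is in period 6, group 13.
Electron affinity generally becomes more exothermic across a period toward the halogens and less exothermic down a group.
These span different periods and groups, so the two trends combine.
Na > Tl: period and group pull opposite ways; the down-group shift dominates (53 vs 19 kJ/mol).
Ge > Na: period and group pull opposite ways; the across-period shift dominates (119 vs 53 kJ/mol).
S > Ge: both effects reinforce here, so S is clearly the higher of the two.
Approximate values (kJ/mol): Na 53, S 200, Ge 119, Tl 19.
So from highest to lowest: S > Ge > Na > Tl.

S, Ge, Na, Tl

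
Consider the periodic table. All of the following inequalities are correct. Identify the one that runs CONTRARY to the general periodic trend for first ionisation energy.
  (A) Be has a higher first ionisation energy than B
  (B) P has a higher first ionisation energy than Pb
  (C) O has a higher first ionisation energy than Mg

(A)

The general trend: first ionisation energy increases across a period and decreases down a group.
(A) Be (period 2, group 2) vs B (period 2, group 13): the stated order contradicts the simple trend.
(B) P (period 3, group 15) vs Pb (period 6, group 14): the stated order agrees with the simple trend.
(C) O (period 2, group 16) vs Mg (period 3, group 2): the stated order agrees with the simple trend.
The exception is (A): removing B's lone 2p electron is easier than breaking Be's filled 2s².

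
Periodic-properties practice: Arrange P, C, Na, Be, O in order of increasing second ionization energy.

IE_2 is the cost of taking one more electron from the +1 cation: P⁺ still has 4 valence electrons; C⁺ still has 3 valence electrons; Na⁺ is the bare [Ne] core; Be⁺ still has 1 valence electron; O⁺ still has 5 valence electrons.
Core electrons are held far more tightly than valence electrons, so Na tops the IE_2 order.
Valence configurations: P⁺ [Ne]3s²3p², C⁺ [He]2s²2p¹, Be⁺ [He]2s¹, O⁺ [He]2s²2p³.
Approximate IE_2 values (kJ/mol): P 1907, C 2353, Na 4562, Be 1757, O 3388.
Overall IE_2 order: Be < P < C < O < Na.

Be < P < C < O < Na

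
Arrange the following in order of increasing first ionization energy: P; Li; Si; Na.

Li is in period 2, group 1; Na is in period 3, group 1; Si is in period 3, group 14; P is in period 3, group 15.
IE₁ increases left→right with effective nuclear charge and decreases top→bottom as the valence shell moves farther out.
Here both period and group differ, so the two effects have to be weighed against each other.
Li > Na: Li sits above Na in group 1, so the down-group effect alone puts Li higher.
Si > Li: period and group pull opposite ways; the across-period shift dominates (786 vs 520 kJ/mol).
P > Si: both are in period 3; the period trend gives P the larger value.
Tabulated first ionization energy (kJ/mol): Li 520, Na 496, Si 786, P 1012.
So from lowest to highest: Na < Li < Si < P.

Na, Li, Si, P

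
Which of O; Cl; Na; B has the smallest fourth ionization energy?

After 3 electrons have been removed, what remains? O³⁺ still has 3 valence electrons; Cl³⁺ still has 4 valence electrons; Na³⁺ is already 2 electrons into the core; B³⁺ is the bare [He] core.
Breaking into a closed-shell core is much more expensive than removing a leftover valence electron — Na and B have the largest IE_4 here.
Valence configurations: O³⁺ [He]2s²2p¹, Cl³⁺ [Ne]3s²3p².
Tabulated IE_4 (kJ/mol): O 7469, Cl 5159, Na 9543, B 25026.
Putting it together, IE_4: Cl < O < Na < B.

Cl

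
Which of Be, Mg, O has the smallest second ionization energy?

Mg

After 1 electron has been removed, what remains? Be⁺ still has 1 valence electron; Mg⁺ still has 1 valence electron; O⁺ still has 5 valence electrons.
All are still removing valence electrons, so compare the +1 ions as you would atoms: IE_2 generally rises across a period (higher Z_eff) and falls down a group (larger shell), subject to the usual subshell exceptions.
Valence configurations: Be⁺ [He]2s¹, Mg⁺ [Ne]3s¹, O⁺ [He]2s²2p³.
Approximate IE_2 values (kJ/mol): Be 1757, Mg 1451, O 3388.
Overall IE_2 order: Mg < Be < O.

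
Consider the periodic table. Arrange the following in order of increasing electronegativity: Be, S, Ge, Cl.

Be < Ge < S < Cl

Smaller atoms with higher effective nuclear charge are more electronegative.
Here both period and group differ, so the two effects have to be weighed against each other.
Ge > Be: period and group pull opposite ways; the across-period shift dominates (2.01 vs 1.57).
S > Ge: relative to Ge, both the across-period and down-group shifts push S's electronegativity up.
Cl > S: Cl lies to the right of S in period 3, so the across-period effect alone puts Cl higher.
Tabulated electronegativity (Pauling): Be 1.57, S 2.58, Cl 3.16, Ge 2.01.
So from lowest to highest: Be < Ge < S < Cl.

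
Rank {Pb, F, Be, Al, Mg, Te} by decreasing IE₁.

F > Be > Te > Mg > Pb > Al

First ionization energy rises across a period (greater Z_eff holds electrons more tightly) and falls down a group (valence electrons are farther from the nucleus).
These span different periods and groups, so the two trends combine.
Pb > Al: the two effects oppose for this pair; the across-period effect wins (716 vs 578 kJ/mol).
Mg > Pb: period and group pull opposite ways; the down-group shift dominates (738 vs 716 kJ/mol).
Te > Mg: the two effects oppose for this pair; the across-period effect wins (869 vs 738 kJ/mol).
Be > Te: period and group pull opposite ways; the down-group shift dominates (900 vs 869 kJ/mol).
F > Be: F lies to the right of Be in period 2, so the across-period effect alone puts F higher.
Note the exception: Mg has a higher first ionization energy than Al, contrary to the simple trend — Al's single 3p electron is easier to remove than one from Mg's filled 3s².
Tabulated first ionization energy (kJ/mol): Be 900, F 1681, Mg 738, Al 578, Te 869, Pb 716.
So from highest to lowest: F > Be > Te > Mg > Pb > Al.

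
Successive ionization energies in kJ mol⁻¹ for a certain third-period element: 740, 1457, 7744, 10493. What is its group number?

Group 2

Look for the largest jump between consecutive ionization energies: IE3/IE2 ≈ 5.3, far larger than any earlier ratio.
That jump marks the point where a core electron is being removed. So the atom has 2 valence electrons.
A main-group element with 2 valence electrons is in group 2.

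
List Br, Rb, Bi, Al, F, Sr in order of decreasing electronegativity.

F is in period 2, group 17; Al is in period 3, group 13; Br is in period 4, group 17; Rb is in period 5, group 1; Sr is in period 5, group 2; Bi is in period 6, group 15.
Electronegativity increases across a period and decreases down a group, tracking effective nuclear charge and atomic size.
These span different periods and groups, so the two trends combine.
Sr > Rb: Sr lies to the right of Rb in period 5, so the across-period effect alone puts Sr higher.
Al > Sr: both effects reinforce here, so Al is clearly the higher of the two.
Bi > Al: period and group pull opposite ways; the across-period shift dominates (2.02 vs 1.61).
Br > Bi: relative to Bi, both the across-period and down-group shifts push Br's electronegativity up.
F > Br: F sits above Br in group 17, so the down-group effect alone puts F higher.
For reference (Pauling): F 3.98, Al 1.61, Br 2.96, Rb 0.82, Sr 0.95, Bi 2.02.
So from highest to lowest: F > Br > Bi > Al > Sr > Rb.

F, Br, Bi, Al, Sr, Rb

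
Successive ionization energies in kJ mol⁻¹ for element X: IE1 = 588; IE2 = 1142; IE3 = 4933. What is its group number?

Look for the largest jump between consecutive ionization energies: IE3/IE2 ≈ 4.3, far larger than any earlier ratio.
That jump marks the point where a core electron is being removed. So the atom has 2 valence electrons.
A main-group element with 2 valence electrons is in group 2.

Group 2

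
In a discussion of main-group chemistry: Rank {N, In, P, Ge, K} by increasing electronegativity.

K < In < Ge < P < N

N is in period 2, group 15; P is in period 3, group 15; K is in period 4, group 1; Ge is in period 4, group 14; In is in period 5, group 13.
Atoms toward the upper right of the periodic table pull bonding electrons most strongly.
Here both period and group differ, so the two effects have to be weighed against each other.
In > K: the two effects oppose for this pair; the across-period effect wins (1.78 vs 0.82).
Ge > In: both effects reinforce here, so Ge is clearly the higher of the two.
P > Ge: both effects reinforce here, so P is clearly the higher of the two.
N > P: N sits above P in group 15, so the down-group effect alone puts N higher.
Approximate values (Pauling): N 3.04, P 2.19, K 0.82, Ge 2.01, In 1.78.
So from lowest to highest: K < In < Ge < P < N.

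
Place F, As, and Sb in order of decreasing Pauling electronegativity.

F is in period 2, group 17; As is in period 4, group 15; Sb is in period 5, group 15.
Atoms toward the upper right of the periodic table pull bonding electrons most strongly.
These span different periods and groups, so the two trends combine.
As > Sb: they share group 15; the group trend gives As the larger value.
F > As: relative to As, both the across-period and down-group shifts push F's electronegativity up.
For reference (Pauling): F 3.98, As 2.18, Sb 2.05.
So from highest to lowest: F > As > Sb.

F, As, Sb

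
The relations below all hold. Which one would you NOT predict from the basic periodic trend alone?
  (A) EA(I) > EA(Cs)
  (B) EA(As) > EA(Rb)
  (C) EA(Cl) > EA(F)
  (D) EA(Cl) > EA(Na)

(C)

The general trend: electron affinity increases across a period and decreases down a group.
(A) I (period 5, group 17) vs Cs (period 6, group 1): the stated order agrees with the simple trend.
(B) As (period 4, group 15) vs Rb (period 5, group 1): the stated order agrees with the simple trend.
(C) Cl (period 3, group 17) vs F (period 2, group 17): the stated order contradicts the simple trend.
(D) Cl (period 3, group 17) vs Na (period 3, group 1): the stated order agrees with the simple trend.
The exception is (C): F's small 2p subshell makes the incoming electron feel strong e⁻–e⁻ repulsion, so Cl actually releases more energy on gaining an electron.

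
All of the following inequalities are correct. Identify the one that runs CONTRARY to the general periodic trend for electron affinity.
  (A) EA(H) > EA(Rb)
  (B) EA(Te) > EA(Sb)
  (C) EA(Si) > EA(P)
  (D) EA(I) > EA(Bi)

(C)

The general trend: electron affinity increases across a period and decreases down a group.
(A) H (period 1, group 1) vs Rb (period 5, group 1): the stated order agrees with the simple trend.
(B) Te (period 5, group 16) vs Sb (period 5, group 15): the stated order agrees with the simple trend.
(C) Si (period 3, group 14) vs P (period 3, group 15): the stated order contradicts the simple trend.
(D) I (period 5, group 17) vs Bi (period 6, group 15): the stated order agrees with the simple trend.
The exception is (C): adding an electron to P's half-filled 3p³ is unfavourable, so Si (3p²) has the more exothermic EA.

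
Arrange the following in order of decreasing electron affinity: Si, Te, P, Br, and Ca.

Br > Te > Si > P > Ca

Si is in period 3, group 14; P is in period 3, group 15; Ca is in period 4, group 2; Br is in period 4, group 17; Te is in period 5, group 16.
Atoms with high Z_eff and room in the valence shell (especially the halogens) have the most exothermic electron affinities.
Here both period and group differ, so the two effects have to be weighed against each other.
P > Ca: relative to Ca, both the across-period and down-group shifts push P's electron affinity up.
Si > P: this pair runs against the simple trend — see the exception note.
Te > Si: period and group pull opposite ways; the across-period shift dominates (190 vs 134 kJ/mol).
Br > Te: both effects reinforce here, so Br is clearly the higher of the two.
Note the exception: Si has a higher electron affinity than P, contrary to the simple trend — adding an electron to P's half-filled 3p³ is unfavourable, so Si (3p²) has the more exothermic EA.
Tabulated electron affinity (kJ/mol): Si 134, P 72, Ca 2, Br 325, Te 190.
So from highest to lowest: Br > Te > Si > P > Ca.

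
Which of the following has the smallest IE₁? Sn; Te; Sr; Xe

First ionization energy rises across a period (greater Z_eff holds electrons more tightly) and falls down a group (valence electrons are farther from the nucleus).
All lie in period 5, so first ionization energy increases left to right.
The smallest IE₁ among these belongs to Sr.

Sr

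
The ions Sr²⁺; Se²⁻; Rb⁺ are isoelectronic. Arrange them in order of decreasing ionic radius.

Se²⁻ > Rb⁺ > Sr²⁺

All of these have 36 electrons, so size is governed by nuclear charge alone: the more protons, the stronger the pull on the same electron cloud, and the smaller the ion.
Nuclear charges: Sr²⁺ (Z=38), Rb⁺ (Z=37), Se²⁻ (Z=34).
Largest to smallest: Se²⁻ > Rb⁺ > Sr²⁺.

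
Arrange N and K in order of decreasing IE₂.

K > N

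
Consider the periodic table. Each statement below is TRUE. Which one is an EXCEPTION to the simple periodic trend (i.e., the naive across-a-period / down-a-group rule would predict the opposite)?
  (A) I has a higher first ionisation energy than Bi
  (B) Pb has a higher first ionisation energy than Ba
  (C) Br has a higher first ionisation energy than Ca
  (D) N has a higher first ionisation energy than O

(D)

The general trend: first ionisation energy increases across a period and decreases down a group.
(A) I (period 5, group 17) vs Bi (period 6, group 15): the stated order agrees with the simple trend.
(B) Pb (period 6, group 14) vs Ba (period 6, group 2): the stated order agrees with the simple trend.
(C) Br (period 4, group 17) vs Ca (period 4, group 2): the stated order agrees with the simple trend.
(D) N (period 2, group 15) vs O (period 2, group 16): the stated order contradicts the simple trend.
The exception is (D): pairing an electron in O's 2p⁴ costs repulsion energy, so O ionizes more easily than half-filled N (2p³).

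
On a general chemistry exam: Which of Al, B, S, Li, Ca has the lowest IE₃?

Al

The third ionization energy removes an electron from the +2 ion. For each element: Al²⁺ still has 1 valence electron; B²⁺ still has 1 valence electron; S²⁺ still has 4 valence electrons; Li²⁺ is already 1 electron into the core; Ca²⁺ is the bare [Ar] core.
Pulling an electron out of a noble-gas core costs far more than removing a remaining valence electron, so Ca and Li sit at the high end of IE_3.
Valence configurations: Al²⁺ [Ne]3s¹, B²⁺ [He]2s¹, S²⁺ [Ne]3s²3p².
Tabulated IE_3 (kJ/mol): Al 2745, B 3660, S 3357, Li 11815, Ca 4912.
Putting it together, IE_3: Al < S < B < Ca < Li.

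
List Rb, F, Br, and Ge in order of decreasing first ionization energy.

F, Br, Ge, Rb

F is in period 2, group 17; Ge is in period 4, group 14; Br is in period 4, group 17; Rb is in period 5, group 1.
IE₁ increases left→right with effective nuclear charge and decreases top→bottom as the valence shell moves farther out.
These span different periods and groups, so the two trends combine.
Ge > Rb: both effects reinforce here, so Ge is clearly the higher of the two.
Br > Ge: both are in period 4; the period trend gives Br the larger value.
F > Br: F sits above Br in group 17, so the down-group effect alone puts F higher.
For reference (kJ/mol): F 1681, Ge 762, Br 1140, Rb 403.
So from highest to lowest: F > Br > Ge > Rb.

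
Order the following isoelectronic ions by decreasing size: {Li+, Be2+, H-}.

H- > Li+ > Be2+

All of these have 2 electrons, so size is governed by nuclear charge alone: the more protons, the stronger the pull on the same electron cloud, and the smaller the ion.
Nuclear charges: Be2+ (Z=4), Li+ (Z=3), H- (Z=1).
Largest to smallest: H- > Li+ > Be2+.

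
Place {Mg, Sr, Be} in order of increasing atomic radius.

Be is in period 2, group 2; Mg is in period 3, group 2; Sr is in period 5, group 2.
Radius decreases left→right (rising Z_eff, same n) and increases top→bottom (higher n).
All are in group 2, so atomic radius increases down the group.
So from smallest to largest: Be < Mg < Sr.

Be < Mg < Sr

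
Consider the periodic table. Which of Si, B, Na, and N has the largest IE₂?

Na

The second ionization energy removes an electron from the +1 ion. For each element: Si⁺ still has 3 valence electrons; B⁺ still has 2 valence electrons; Na⁺ is the bare [Ne] core; N⁺ still has 4 valence electrons.
Core electrons are held far more tightly than valence electrons, so Na tops the IE_2 order.
Valence configurations: Si⁺ [Ne]3s²3p¹, B⁺ [He]2s², N⁺ [He]2s²2p².
The numbers (kJ/mol): Si 1577, B 2427, Na 4562, N 2856.
Putting it together, IE_2: Si < B < N < Na.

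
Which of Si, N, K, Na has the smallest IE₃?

Consider each +2 ion: Si²⁺ still has 2 valence electrons; N²⁺ still has 3 valence electrons; K²⁺ is already 1 electron into the core; Na²⁺ is already 1 electron into the core.
Usually core removal costs more than valence removal, but here the competition is close: a tightly held n=2 valence electron can cost more to remove than an n=3 core electron, so the actual values have to decide it.
Valence configurations: Si²⁺ [Ne]3s², N²⁺ [He]2s²2p¹.
The numbers (kJ/mol): Si 3232, N 4578, K 4420, Na 6910.
Hence IE_3: Si < K < N < Na.

Si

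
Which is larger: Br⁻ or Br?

Forming Br⁻ adds 1 electron to Br. More electron–electron repulsion in the same shell, with unchanged nuclear charge, lets the cloud expand.
An anion is larger than its parent atom: Br⁻ > Br.

Br⁻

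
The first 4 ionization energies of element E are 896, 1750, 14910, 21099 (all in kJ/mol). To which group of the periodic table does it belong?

Look for the largest jump between consecutive ionization energies: IE3/IE2 ≈ 8.5, far larger than any earlier ratio.
That jump marks the point where a core electron is being removed. So the atom has 2 valence electrons.
A main-group element with 2 valence electrons is in group 2.

Group 2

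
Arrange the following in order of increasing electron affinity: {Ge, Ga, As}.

Ga is in period 4, group 13; Ge is in period 4, group 14; As is in period 4, group 15.
Electron affinity generally becomes more exothermic across a period toward the halogens and less exothermic down a group.
All lie in period 4; the across-period trend (electron affinity increases left to right) applies, with the exception below.
Note the exception: Ge has a higher electron affinity than As, contrary to the simple trend — adding an electron to As's half-filled 4p³ is unfavourable, so Ge (4p²) has the more exothermic EA.
Approximate values (kJ/mol): Ga 29, Ge 119, As 78.
So from lowest to highest: Ga < As < Ge.

Ga < As < Ge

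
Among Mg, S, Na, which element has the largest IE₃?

Mg

Consider each +2 ion: Mg²⁺ is the bare [Ne] core; S²⁺ still has 4 valence electrons; Na²⁺ is already 1 electron into the core.
Breaking into a closed-shell core is much more expensive than removing a leftover valence electron — Na and Mg have the largest IE_3 here.
The numbers (kJ/mol): Mg 7733, S 3357, Na 6910.
Hence IE_3: S < Na < Mg.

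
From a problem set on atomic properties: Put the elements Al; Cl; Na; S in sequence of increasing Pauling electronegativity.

Na, Al, S, Cl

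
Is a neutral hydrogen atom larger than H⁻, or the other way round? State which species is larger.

H⁻

Forming H⁻ adds 1 electron to H. More electron–electron repulsion in the same shell, with unchanged nuclear charge, lets the cloud expand.
An anion is larger than its parent atom: H⁻ > H.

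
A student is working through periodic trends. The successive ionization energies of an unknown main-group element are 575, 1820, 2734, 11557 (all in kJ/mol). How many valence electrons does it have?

3

Look for the largest jump between consecutive ionization energies: IE4/IE3 ≈ 4.2, far larger than any earlier ratio.
That jump marks the point where a core electron is being removed. So the atom has 3 valence electrons.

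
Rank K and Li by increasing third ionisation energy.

K < Li

IE_3 is the cost of taking one more electron from the +2 cation: K²⁺ is already 1 electron into the core; Li²⁺ is already 1 electron into the core.
All of these are removing an electron from a noble-gas core or deeper; the smaller core (lower principal quantum number) is held far more tightly, and within a period the higher nuclear charge binds the same core more tightly.
The numbers (kJ/mol): K 4420, Li 11815.
Putting it together, IE_3: K < Li.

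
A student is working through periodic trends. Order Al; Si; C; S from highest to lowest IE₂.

IE_2 is the cost of taking one more electron from the +1 cation: Al⁺ still has 2 valence electrons; Si⁺ still has 3 valence electrons; C⁺ still has 3 valence electrons; S⁺ still has 5 valence electrons.
All are still removing valence electrons, so compare the +1 ions as you would atoms: IE_2 generally rises across a period (higher Z_eff) and falls down a group (larger shell), subject to the usual subshell exceptions.
Valence configurations: Al⁺ [Ne]3s², Si⁺ [Ne]3s²3p¹, C⁺ [He]2s²2p¹, S⁺ [Ne]3s²3p³.
Si⁺ loses a lone 3p electron whereas Al⁺ must break into a filled 3s² pair, so IE_2(Al) > IE_2(Si) even though Si has the higher nuclear charge.
Approximate IE_2 values (kJ/mol): Al 1817, Si 1577, C 2353, S 2252.
Overall IE_2 order: Si < Al < S < C.

C > S > Al > Si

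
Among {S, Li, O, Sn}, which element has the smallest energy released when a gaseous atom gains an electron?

Electron affinity generally becomes more exothermic across a period toward the halogens and less exothermic down a group.
Here both period and group differ, so the two effects have to be weighed against each other.
Sn > Li: the two effects oppose for this pair; the across-period effect wins (107 vs 60 kJ/mol).
O > Sn: relative to Sn, both the across-period and down-group shifts push O's electron affinity up.
S > O: this pair runs against the simple trend — see the exception note.
Note the exception: S has a higher electron affinity than O, contrary to the simple trend — the compact 2p subshell of O repels the added electron more than S's larger 3p does.
For reference (kJ/mol): Li 60, O 141, S 200, Sn 107.
The smallest energy released when a gaseous atom gains an electron among these belongs to Li.

Li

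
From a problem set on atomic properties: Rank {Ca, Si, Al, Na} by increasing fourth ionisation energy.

Si < Ca < Na < Al

The fourth ionization energy removes an electron from the +3 ion. For each element: Ca³⁺ is already 1 electron into the core; Si³⁺ still has 1 valence electron; Al³⁺ is the bare [Ne] core; Na³⁺ is already 2 electrons into the core.
Pulling an electron out of a noble-gas core costs far more than removing a remaining valence electron, so Ca, Na and Al sit at the high end of IE_4.
Approximate IE_4 values (kJ/mol): Ca 6491, Si 4356, Al 11577, Na 9543.
So the fourth ionization energies run Si < Ca < Na < Al.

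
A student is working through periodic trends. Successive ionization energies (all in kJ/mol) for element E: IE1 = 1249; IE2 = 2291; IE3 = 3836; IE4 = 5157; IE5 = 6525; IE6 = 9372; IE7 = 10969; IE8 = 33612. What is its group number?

Group 17

Look for the largest jump between consecutive ionization energies: IE8/IE7 ≈ 3.1, far larger than any earlier ratio.
That jump marks the point where a core electron is being removed. So the atom has 7 valence electrons.
A main-group element with 7 valence electrons is in group 17.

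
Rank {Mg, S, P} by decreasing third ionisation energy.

Consider each +2 ion: Mg²⁺ is the bare [Ne] core; S²⁺ still has 4 valence electrons; P²⁺ still has 3 valence electrons.
Breaking into a closed-shell core is much more expensive than removing a leftover valence electron — Mg has the largest IE_3 here.
Valence configurations: S²⁺ [Ne]3s²3p², P²⁺ [Ne]3s²3p¹.
Tabulated IE_3 (kJ/mol): Mg 7733, S 3357, P 2914.
Hence IE_3: P < S < Mg.

Mg, S, P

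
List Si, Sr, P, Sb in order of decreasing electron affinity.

Si is in period 3, group 14; P is in period 3, group 15; Sr is in period 5, group 2; Sb is in period 5, group 15.
Atoms with high Z_eff and room in the valence shell (especially the halogens) have the most exothermic electron affinities.
Neither a single period nor a single group — weigh both effects.
P > Sr: both effects reinforce here, so P is clearly the higher of the two.
Sb > P: this pair runs against the simple trend — see the exception note.
Si > Sb: period and group pull opposite ways; the down-group shift dominates (134 vs 103 kJ/mol).
Note the exception: Sb has a higher electron affinity than P, contrary to the simple trend — both are half-filled np³, but the pairing/repulsion penalty for the added electron shrinks as the p orbitals become larger and more diffuse down the group, and for Sb that outweighs the weaker nuclear attraction.
Note the exception: Si has a higher electron affinity than P, contrary to the simple trend — adding an electron to P's half-filled 3p³ is unfavourable, so Si (3p²) has the more exothermic EA.
Tabulated electron affinity (kJ/mol): Si 134, P 72, Sr 5, Sb 103.
So from highest to lowest: Si > Sb > P > Sr.

Si, Sb, P, Sr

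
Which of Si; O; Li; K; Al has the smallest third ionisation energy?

After 2 electrons have been removed, what remains? Si²⁺ still has 2 valence electrons; O²⁺ still has 4 valence electrons; Li²⁺ is already 1 electron into the core; K²⁺ is already 1 electron into the core; Al²⁺ still has 1 valence electron.
Usually core removal costs more than valence removal, but here the competition is close: a tightly held n=2 valence electron can cost more to remove than an n=3 core electron, so the actual values have to decide it.
Valence configurations: Si²⁺ [Ne]3s², O²⁺ [He]2s²2p², Al²⁺ [Ne]3s¹.
The numbers (kJ/mol): Si 3232, O 5300, Li 11815, K 4420, Al 2745.
Putting it together, IE_3: Al < Si < K < O < Li.

Al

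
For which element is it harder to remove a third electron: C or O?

O

After 2 electrons have been removed, what remains? C²⁺ still has 2 valence electrons; O²⁺ still has 4 valence electrons.
All are still removing valence electrons, so compare the +2 ions as you would atoms: IE_3 generally rises across a period (higher Z_eff) and falls down a group (larger shell), subject to the usual subshell exceptions.
Valence configurations: C²⁺ [He]2s², O²⁺ [He]2s²2p².
Tabulated IE_3 (kJ/mol): C 4620, O 5300.
So the third ionization energies run C < O.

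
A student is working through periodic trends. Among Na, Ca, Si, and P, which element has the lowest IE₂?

Ca

Consider each +1 ion: Na⁺ is the bare [Ne] core; Ca⁺ still has 1 valence electron; Si⁺ still has 3 valence electrons; P⁺ still has 4 valence electrons.
Pulling an electron out of a noble-gas core costs far more than removing a remaining valence electron, so Na sits at the high end of IE_2.
Valence configurations: Ca⁺ [Ar]4s¹, Si⁺ [Ne]3s²3p¹, P⁺ [Ne]3s²3p².
Tabulated IE_2 (kJ/mol): Na 4562, Ca 1145, Si 1577, P 1907.
So the second ionization energies run Ca < Si < P < Na.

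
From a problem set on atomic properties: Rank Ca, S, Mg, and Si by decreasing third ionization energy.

Mg, Ca, S, Si

The third ionization energy removes an electron from the +2 ion. For each element: Ca²⁺ is the bare [Ar] core; S²⁺ still has 4 valence electrons; Mg²⁺ is the bare [Ne] core; Si²⁺ still has 2 valence electrons.
Core electrons are held far more tightly than valence electrons, so Ca and Mg top the IE_3 order.
Valence configurations: S²⁺ [Ne]3s²3p², Si²⁺ [Ne]3s².
The numbers (kJ/mol): Ca 4912, S 3357, Mg 7733, Si 3232.
Putting it together, IE_3: Si < S < Ca < Mg.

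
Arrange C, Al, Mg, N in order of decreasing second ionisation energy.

After 1 electron has been removed, what remains? C⁺ still has 3 valence electrons; Al⁺ still has 2 valence electrons; Mg⁺ still has 1 valence electron; N⁺ still has 4 valence electrons.
All are still removing valence electrons, so compare the +1 ions as you would atoms: IE_2 generally rises across a period (higher Z_eff) and falls down a group (larger shell), subject to the usual subshell exceptions.
Valence configurations: C⁺ [He]2s²2p¹, Al⁺ [Ne]3s², Mg⁺ [Ne]3s¹, N⁺ [He]2s²2p².
Approximate IE_2 values (kJ/mol): C 2353, Al 1817, Mg 1451, N 2856.
Overall IE_2 order: Mg < Al < C < N.

N, C, Al, Mg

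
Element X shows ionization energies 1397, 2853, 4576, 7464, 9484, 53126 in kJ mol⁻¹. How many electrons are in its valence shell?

5

Look for the largest jump between consecutive ionization energies: IE6/IE5 ≈ 5.6, far larger than any earlier ratio.
That jump marks the point where a core electron is being removed. So the atom has 5 valence electrons.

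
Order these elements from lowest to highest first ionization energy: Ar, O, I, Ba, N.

Ba < I < O < N < Ar

N is in period 2, group 15; O is in period 2, group 16; Ar is in period 3, group 18; I is in period 5, group 17; Ba is in period 6, group 2.
First ionization energy rises across a period (greater Z_eff holds electrons more tightly) and falls down a group (valence electrons are farther from the nucleus).
Here both period and group differ, so the two effects have to be weighed against each other.
I > Ba: both effects reinforce here, so I is clearly the higher of the two.
O > I: the two effects oppose for this pair; the down-group effect wins (1314 vs 1008 kJ/mol).
N > O: this pair runs against the simple trend — see the exception note.
Ar > N: the two effects oppose for this pair; the across-period effect wins (1521 vs 1402 kJ/mol).
Note the exception: N has a higher first ionization energy than O, contrary to the simple trend — pairing an electron in O's 2p⁴ costs repulsion energy, so O ionizes more easily than half-filled N (2p³).
Tabulated first ionization energy (kJ/mol): N 1402, O 1314, Ar 1521, I 1008, Ba 503.
So from lowest to highest: Ba < I < O < N < Ar.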